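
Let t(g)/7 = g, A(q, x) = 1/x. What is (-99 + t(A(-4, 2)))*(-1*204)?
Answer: 19482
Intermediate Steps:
t(g) = 7*g
(-99 + t(A(-4, 2)))*(-1*204) = (-99 + 7/2)*(-1*204) = (-99 + 7*(1/2))*(-204) = (-99 + 7/2)*(-204) = -191/2*(-204) = 19482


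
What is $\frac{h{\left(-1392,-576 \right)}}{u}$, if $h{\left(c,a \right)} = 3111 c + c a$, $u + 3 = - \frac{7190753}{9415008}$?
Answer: $\frac{2555609771520}{2725829} \approx 9.3755 \cdot 10^{5}$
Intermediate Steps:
$u = - \frac{35435777}{9415008}$ ($u = -3 - \frac{7190753}{9415008} = - \frac{35435777}{9415008} \approx -3.7638$)
$h{\left(c,a \right)} = 3111 c + a c$
$\frac{h{\left(-1392,-576 \right)}}{u} = \frac{\left(-1392\right) \left(3111 - 576\right)}{- \frac{35435777}{9415008}} = \left(-1392\right) 2535 \left(- \frac{9415008}{35435777}\right) = \left(-3528720\right) \left(- \frac{9415008}{35435777}\right) = \frac{2555609771520}{2725829}$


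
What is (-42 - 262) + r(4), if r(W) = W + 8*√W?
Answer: -284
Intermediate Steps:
(-42 - 262) + r(4) = (-42 - 262) + (4 + 8*√4) = -304 + (4 + 8*2) = -304 + (4 + 16) = -304 + 20 = -284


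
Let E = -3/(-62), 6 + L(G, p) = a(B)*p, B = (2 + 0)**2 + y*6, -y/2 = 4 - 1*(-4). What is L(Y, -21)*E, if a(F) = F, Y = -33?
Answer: 2889/31 ≈ 93.194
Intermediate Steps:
y = -16 (y = -2*(4 - 1*(-4)) = -2*(4 + 4) = -2*8 = -16)
B = -92 (B = (2 + 0)**2 - 16*6 = 2**2 - 96 = 4 - 96 = -92)
L(G, p) = -6 - 92*p
E = 3/62 (E = -3*(-1/62) = 3/62 ≈ 0.048387)
L(Y, -21)*E = (-6 - 92*(-21))*(3/62) = (-6 + 1932)*(3/62) = 1926*(3/62) = 2889/31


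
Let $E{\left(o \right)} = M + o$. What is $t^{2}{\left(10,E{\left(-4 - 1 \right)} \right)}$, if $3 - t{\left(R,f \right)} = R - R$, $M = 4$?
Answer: $9$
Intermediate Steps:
$E{\left(o \right)} = 4 + o$
$t{\left(R,f \right)} = 3$ ($t{\left(R,f \right)} = 3 - \left(R - R\right) = 3 - 0 = 3 + 0 = 3$)
$t^{2}{\left(10,E{\left(-4 - 1 \right)} \right)} = 3^{2} = 9$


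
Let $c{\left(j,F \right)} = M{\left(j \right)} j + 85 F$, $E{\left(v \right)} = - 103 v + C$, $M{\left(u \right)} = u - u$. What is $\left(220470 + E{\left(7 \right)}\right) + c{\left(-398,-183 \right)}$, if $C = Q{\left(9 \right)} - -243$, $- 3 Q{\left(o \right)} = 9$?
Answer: $204434$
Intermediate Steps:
$M{\left(u \right)} = 0$
$Q{\left(o \right)} = -3$ ($Q{\left(o \right)} = \left(- \frac{1}{3}\right) 9 = -3$)
$C = 240$ ($C = -3 - -243 = -3 + 243 = 240$)
$E{\left(v \right)} = 240 - 103 v$ ($E{\left(v \right)} = - 103 v + 240 = 240 - 103 v$)
$c{\left(j,F \right)} = 85 F$ ($c{\left(j,F \right)} = 0 j + 85 F = 0 + 85 F = 85 F$)
$\left(220470 + E{\left(7 \right)}\right) + c{\left(-398,-183 \right)} = \left(220470 + \left(240 - 721\right)\right) + 85 \left(-183\right) = \left(220470 + \left(240 - 721\right)\right) - 15555 = \left(220470 - 481\right) - 15555 = 219989 - 15555 = 204434$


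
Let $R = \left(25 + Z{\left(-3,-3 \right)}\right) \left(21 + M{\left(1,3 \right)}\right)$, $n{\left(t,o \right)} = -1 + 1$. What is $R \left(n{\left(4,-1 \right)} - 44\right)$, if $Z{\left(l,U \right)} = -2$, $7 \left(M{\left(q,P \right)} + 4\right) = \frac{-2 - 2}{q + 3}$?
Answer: $- \frac{119416}{7} \approx -17059.0$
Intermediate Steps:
$n{\left(t,o \right)} = 0$
$M{\left(q,P \right)} = -4 - \frac{4}{7 \left(3 + q\right)}$ ($M{\left(q,P \right)} = -4 + \frac{\left(-2 - 2\right) \frac{1}{q + 3}}{7} = -4 + \frac{\left(-4\right) \frac{1}{3 + q}}{7} = -4 - \frac{4}{7 \left(3 + q\right)}$)
$R = \frac{2714}{7}$ ($R = \left(25 - 2\right) \left(21 + \frac{4 \left(-22 - 7\right)}{7 \left(3 + 1\right)}\right) = 23 \left(21 + \frac{4 \left(-22 - 7\right)}{7 \cdot 4}\right) = 23 \left(21 + \frac{4}{7} \cdot \frac{1}{4} \left(-29\right)\right) = 23 \left(21 - \frac{29}{7}\right) = 23 \cdot \frac{118}{7} = \frac{2714}{7} \approx 387.71$)
$R \left(n{\left(4,-1 \right)} - 44\right) = \frac{2714 \left(0 - 44\right)}{7} = \frac{2714}{7} \left(-44\right) = - \frac{119416}{7}$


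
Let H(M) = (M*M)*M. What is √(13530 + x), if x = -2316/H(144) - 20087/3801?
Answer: √16207231027819461/1094688 ≈ 116.30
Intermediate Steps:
H(M) = M³ (H(M) = M²*M = M³)
x = -1666340659/315270144 (x = -2316/(144³) - 20087/3801 = -2316/2985984 - 20087*1/3801 = -2316*1/2985984 - 20087/3801 = -193/248832 - 20087/3801 = -1666340659/315270144 ≈ -5.2854)
√(13530 + x) = √(13530 - 1666340659/315270144) = √(4263938707661/315270144) = √16207231027819461/1094688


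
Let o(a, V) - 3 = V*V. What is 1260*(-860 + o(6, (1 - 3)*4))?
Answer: -999180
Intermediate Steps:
o(a, V) = 3 + V**2 (o(a, V) = 3 + V*V = 3 + V**2)
1260*(-860 + o(6, (1 - 3)*4)) = 1260*(-860 + (3 + ((1 - 3)*4)**2)) = 1260*(-860 + (3 + (-2*4)**2)) = 1260*(-860 + (3 + (-8)**2)) = 1260*(-860 + (3 + 64)) = 1260*(-860 + 67) = 1260*(-793) = -999180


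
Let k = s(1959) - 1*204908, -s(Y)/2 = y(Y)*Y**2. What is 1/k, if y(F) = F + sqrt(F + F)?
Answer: -7518119533/112928835619745260982 + 3837681*sqrt(3918)/112928835619745260982 ≈ -6.4447e-11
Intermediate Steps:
y(F) = F + sqrt(2)*sqrt(F) (y(F) = F + sqrt(2*F) = F + sqrt(2)*sqrt(F))
s(Y) = -2*Y**2*(Y + sqrt(2)*sqrt(Y)) (s(Y) = -2*(Y + sqrt(2)*sqrt(Y))*Y**2 = -2*Y**2*(Y + sqrt(2)*sqrt(Y)))
k = -15036239066 - 7675362*sqrt(3918) (k = (-2*1959**3 - 2*sqrt(2)*1959**(5/2)) - 1*204908 = (-2*7518017079 - 2*sqrt(2)*3837681*sqrt(1959)) - 204908 = (-15036034158 - 7675362*sqrt(3918)) - 204908 = -15036239066 - 7675362*sqrt(3918) ≈ -1.5517e+10)
1/k = 1/(-15036239066 - 7675362*sqrt(3918))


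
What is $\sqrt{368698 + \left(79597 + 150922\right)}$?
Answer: $\sqrt{599217} \approx 774.09$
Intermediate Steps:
$\sqrt{368698 + \left(79597 + 150922\right)} = \sqrt{368698 + 230519} = \sqrt{599217}$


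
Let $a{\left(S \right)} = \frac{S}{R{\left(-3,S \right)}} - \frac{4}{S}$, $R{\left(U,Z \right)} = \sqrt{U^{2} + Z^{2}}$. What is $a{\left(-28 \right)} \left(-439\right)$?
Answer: $- \frac{439}{7} + \frac{12292 \sqrt{793}}{793} \approx 373.79$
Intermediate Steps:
$a{\left(S \right)} = - \frac{4}{S} + \frac{S}{\sqrt{9 + S^{2}}}$ ($a{\left(S \right)} = \frac{S}{\sqrt{\left(-3\right)^{2} + S^{2}}} - \frac{4}{S} = \frac{S}{\sqrt{9 + S^{2}}} - \frac{4}{S} = - \frac{4}{S} + \frac{S}{\sqrt{9 + S^{2}}}$)
$a{\left(-28 \right)} \left(-439\right) = \left(- \frac{4}{-28} - \frac{28}{\sqrt{9 + \left(-28\right)^{2}}}\right) \left(-439\right) = \left(\left(-4\right) \left(- \frac{1}{28}\right) - \frac{28}{\sqrt{9 + 784}}\right) \left(-439\right) = \left(\frac{1}{7} - \frac{28}{\sqrt{793}}\right) \left(-439\right) = \left(\frac{1}{7} - 28 \frac{\sqrt{793}}{793}\right) \left(-439\right) = \left(\frac{1}{7} - \frac{28 \sqrt{793}}{793}\right) \left(-439\right) = - \frac{439}{7} + \frac{12292 \sqrt{793}}{793}$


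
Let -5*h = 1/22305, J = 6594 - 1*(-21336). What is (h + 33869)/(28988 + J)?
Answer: 1888620112/3173889975 ≈ 0.59505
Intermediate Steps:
J = 27930 (J = 6594 + 21336 = 27930)
h = -1/111525 (h = -1/5/22305 = -1/5*1/22305 = -1/111525 ≈ -8.9666e-6)
(h + 33869)/(28988 + J) = (-1/111525 + 33869)/(28988 + 27930) = (3777240224/111525)/56918 = (3777240224/111525)*(1/56918) = 1888620112/3173889975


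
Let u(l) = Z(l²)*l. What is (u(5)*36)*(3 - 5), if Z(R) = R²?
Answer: -225000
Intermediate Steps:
u(l) = l⁵ (u(l) = (l²)²*l = l⁴*l = l⁵)
(u(5)*36)*(3 - 5) = (5⁵*36)*(3 - 5) = (3125*36)*(-2) = 112500*(-2) = -225000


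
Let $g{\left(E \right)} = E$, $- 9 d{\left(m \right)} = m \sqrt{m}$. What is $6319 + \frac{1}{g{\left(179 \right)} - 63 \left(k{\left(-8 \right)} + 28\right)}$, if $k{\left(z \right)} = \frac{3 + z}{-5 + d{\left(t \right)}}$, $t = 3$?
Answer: $\frac{254251986282}{40236115} - \frac{63 \sqrt{3}}{40236115} \approx 6319.0$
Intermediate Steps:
$d{\left(m \right)} = - \frac{m^{\frac{3}{2}}}{9}$ ($d{\left(m \right)} = - \frac{m \sqrt{m}}{9} = - \frac{m^{\frac{3}{2}}}{9}$)
$k{\left(z \right)} = \frac{3 + z}{-5 - \frac{\sqrt{3}}{3}}$ ($k{\left(z \right)} = \frac{3 + z}{-5 - \frac{3^{\frac{3}{2}}}{9}} = \frac{3 + z}{-5 - \frac{3 \sqrt{3}}{9}} = \frac{3 + z}{-5 - \frac{\sqrt{3}}{3}}$)
$6319 + \frac{1}{g{\left(179 \right)} - 63 \left(k{\left(-8 \right)} + 28\right)} = 6319 + \frac{1}{179 - 63 \left(- \frac{3 - 8}{5 + \frac{\sqrt{3}}{3}} + 28\right)} = 6319 + \frac{1}{179 - 63 \left(\left(-1\right) \frac{1}{5 + \frac{\sqrt{3}}{3}} \left(-5\right) + 28\right)} = 6319 + \frac{1}{179 - 63 \left(\frac{5}{5 + \frac{\sqrt{3}}{3}} + 28\right)} = 6319 + \frac{1}{179 - 63 \left(28 + \frac{5}{5 + \frac{\sqrt{3}}{3}}\right)} = 6319 + \frac{1}{179 - \left(1764 + \frac{315}{5 + \frac{\sqrt{3}}{3}}\right)} = 6319 + \frac{1}{-1585 - \frac{315}{5 + \frac{\sqrt{3}}{3}}}$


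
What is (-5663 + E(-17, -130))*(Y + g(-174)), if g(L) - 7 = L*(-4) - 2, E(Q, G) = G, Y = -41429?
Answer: 235937304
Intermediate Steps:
g(L) = 5 - 4*L (g(L) = 7 + (L*(-4) - 2) = 7 + (-4*L - 2) = 7 + (-2 - 4*L) = 5 - 4*L)
(-5663 + E(-17, -130))*(Y + g(-174)) = (-5663 - 130)*(-41429 + (5 - 4*(-174))) = -5793*(-41429 + (5 + 696)) = -5793*(-41429 + 701) = -5793*(-40728) = 235937304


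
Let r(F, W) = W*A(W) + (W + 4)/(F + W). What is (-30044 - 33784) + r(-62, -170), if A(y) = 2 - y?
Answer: -10795805/116 ≈ -93067.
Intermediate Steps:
r(F, W) = W*(2 - W) + (4 + W)/(F + W) (r(F, W) = W*(2 - W) + (W + 4)/(F + W) = W*(2 - W) + (4 + W)/(F + W))
(-30044 - 33784) + r(-62, -170) = (-30044 - 33784) + (4 - 170 + (-170)²*(2 - 1*(-170)) - 1*(-62)*(-170)*(-2 - 170))/(-62 - 170) = -63828 + (4 - 170 + 28900*(2 + 170) - 1*(-62)*(-170)*(-172))/(-232) = -63828 - (4 - 170 + 28900*172 + 1812880)/232 = -63828 - (4 - 170 + 4970800 + 1812880)/232 = -63828 - 1/232*6783514 = -63828 - 3391757/116 = -10795805/116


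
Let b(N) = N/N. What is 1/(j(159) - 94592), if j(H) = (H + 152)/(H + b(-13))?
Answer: -160/15134409 ≈ -1.0572e-5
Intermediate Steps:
b(N) = 1
j(H) = (152 + H)/(1 + H) (j(H) = (H + 152)/(H + 1) = (152 + H)/(1 + H))
1/(j(159) - 94592) = 1/((152 + 159)/(1 + 159) - 94592) = 1/(311/160 - 94592) = 1/(-15134409/160) = -160/15134409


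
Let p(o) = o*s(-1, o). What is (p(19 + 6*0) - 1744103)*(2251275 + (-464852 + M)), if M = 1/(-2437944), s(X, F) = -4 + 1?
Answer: -949520537064484220/304743 ≈ -3.1158e+12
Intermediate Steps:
s(X, F) = -3
M = -1/2437944 ≈ -4.1018e-7
p(o) = -3*o (p(o) = o*(-3) = -3*o)
(p(19 + 6*0) - 1744103)*(2251275 + (-464852 + M)) = (-3*(19 + 6*0) - 1744103)*(2251275 + (-464852 - 1/2437944)) = (-3*(19 + 0) - 1744103)*(2251275 - 1133283144289/2437944) = (-3*19 - 1744103)*(4355199234311/2437944) = (-57 - 1744103)*(4355199234311/2437944) = -1744160*4355199234311/2437944 = -949520537064484220/304743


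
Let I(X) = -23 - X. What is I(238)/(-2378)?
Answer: 9/82 ≈ 0.10976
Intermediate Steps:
I(238)/(-2378) = (-23 - 1*238)/(-2378) = (-23 - 238)*(-1/2378) = -261*(-1/2378) = 9/82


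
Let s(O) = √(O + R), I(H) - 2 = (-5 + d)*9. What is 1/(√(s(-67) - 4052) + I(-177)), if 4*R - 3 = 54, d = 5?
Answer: 2/(4 + √2*√(-8104 + I*√211)) ≈ 0.00050713 - 0.015693*I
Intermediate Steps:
R = 57/4 (R = ¾ + (¼)*54 = ¾ + 27/2 = 57/4 ≈ 14.250)
I(H) = 2 (I(H) = 2 + (-5 + 5)*9 = 2 + 0*9 = 2 + 0 = 2)
s(O) = √(57/4 + O) (s(O) = √(O + 57/4) = √(57/4 + O))
1/(√(s(-67) - 4052) + I(-177)) = 1/(√(√(57 + 4*(-67))/2 - 4052) + 2) = 1/(√(√(57 - 268)/2 - 4052) + 2) = 1/(√(√(-211)/2 - 4052) + 2) = 1/(√((I*√211)/2 - 4052) + 2) = 1/(√(I*√211/2 - 4052) + 2) = 1/(√(-4052 + I*√211/2) + 2) = 1/(2 + √(-4052 + I*√211/2))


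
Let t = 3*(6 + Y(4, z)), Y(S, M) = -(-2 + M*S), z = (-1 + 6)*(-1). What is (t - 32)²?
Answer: 2704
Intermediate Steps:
z = -5 (z = 5*(-1) = -5)
Y(S, M) = 2 - M*S
t = 84 (t = 3*(6 + (2 - 1*(-5)*4)) = 3*(6 + (2 + 20)) = 3*(6 + 22) = 3*28 = 84)
(t - 32)² = (84 - 32)² = 52² = 2704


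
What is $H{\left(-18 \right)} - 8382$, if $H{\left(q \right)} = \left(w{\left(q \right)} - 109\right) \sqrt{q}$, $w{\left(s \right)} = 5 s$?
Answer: $-8382 - 597 i \sqrt{2} \approx -8382.0 - 844.29 i$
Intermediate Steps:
$H{\left(q \right)} = \sqrt{q} \left(-109 + 5 q\right)$ ($H{\left(q \right)} = \left(5 q - 109\right) \sqrt{q} = \left(-109 + 5 q\right) \sqrt{q} = \sqrt{q} \left(-109 + 5 q\right)$)
$H{\left(-18 \right)} - 8382 = \sqrt{-18} \left(-109 + 5 \left(-18\right)\right) - 8382 = 3 i \sqrt{2} \left(-109 - 90\right) - 8382 = 3 i \sqrt{2} \left(-199\right) - 8382 = - 597 i \sqrt{2} - 8382 = -8382 - 597 i \sqrt{2}$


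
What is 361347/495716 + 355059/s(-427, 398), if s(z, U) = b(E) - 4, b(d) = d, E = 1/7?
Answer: -136894359371/1487148 ≈ -92052.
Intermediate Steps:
E = ⅐ ≈ 0.14286
s(z, U) = -27/7 (s(z, U) = ⅐ - 4 = -27/7)
361347/495716 + 355059/s(-427, 398) = 361347/495716 + 355059/(-27/7) = 361347*(1/495716) + 355059*(-7/27) = 361347/495716 - 276157/3 = -136894359371/1487148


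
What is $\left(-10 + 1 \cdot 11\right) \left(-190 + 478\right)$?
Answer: $288$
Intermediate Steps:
$\left(-10 + 1 \cdot 11\right) \left(-190 + 478\right) = \left(-10 + 11\right) 288 = 1 \cdot 288 = 288$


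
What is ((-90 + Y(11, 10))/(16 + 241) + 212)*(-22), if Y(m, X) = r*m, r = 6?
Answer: -1198120/257 ≈ -4661.9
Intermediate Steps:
Y(m, X) = 6*m
((-90 + Y(11, 10))/(16 + 241) + 212)*(-22) = ((-90 + 6*11)/(16 + 241) + 212)*(-22) = ((-90 + 66)/257 + 212)*(-22) = (-24*1/257 + 212)*(-22) = (-24/257 + 212)*(-22) = (54460/257)*(-22) = -1198120/257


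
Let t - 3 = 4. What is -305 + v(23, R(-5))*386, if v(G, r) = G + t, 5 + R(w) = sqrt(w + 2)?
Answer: 11275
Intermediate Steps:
t = 7 (t = 3 + 4 = 7)
R(w) = -5 + sqrt(2 + w) (R(w) = -5 + sqrt(w + 2) = -5 + sqrt(2 + w))
v(G, r) = 7 + G (v(G, r) = G + 7 = 7 + G)
-305 + v(23, R(-5))*386 = -305 + (7 + 23)*386 = -305 + 30*386 = -305 + 11580 = 11275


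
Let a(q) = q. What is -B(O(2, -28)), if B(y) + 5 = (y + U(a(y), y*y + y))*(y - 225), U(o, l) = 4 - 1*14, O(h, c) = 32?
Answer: 4251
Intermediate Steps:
U(o, l) = -10 (U(o, l) = 4 - 14 = -10)
B(y) = -5 + (-225 + y)*(-10 + y) (B(y) = -5 + (y - 10)*(y - 225) = -5 + (-10 + y)*(-225 + y) = -5 + (-225 + y)*(-10 + y))
-B(O(2, -28)) = -(2245 + 32² - 235*32) = -(2245 + 1024 - 7520) = -1*(-4251) = 4251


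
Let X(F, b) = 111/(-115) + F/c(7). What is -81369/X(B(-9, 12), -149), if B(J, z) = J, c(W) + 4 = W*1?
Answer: 3119145/152 ≈ 20521.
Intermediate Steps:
c(W) = -4 + W (c(W) = -4 + W*1 = -4 + W)
X(F, b) = -111/115 + F/3 (X(F, b) = 111/(-115) + F/(-4 + 7) = 111*(-1/115) + F/3 = -111/115 + F*(⅓) = -111/115 + F/3)
-81369/X(B(-9, 12), -149) = -81369/(-111/115 + (⅓)*(-9)) = -81369/(-111/115 - 3) = -81369/(-456/115) = -81369*(-115/456) = 3119145/152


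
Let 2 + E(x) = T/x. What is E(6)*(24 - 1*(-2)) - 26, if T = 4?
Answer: -182/3 ≈ -60.667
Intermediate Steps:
E(x) = -2 + 4/x
E(6)*(24 - 1*(-2)) - 26 = (-2 + 4/6)*(24 - 1*(-2)) - 26 = (-2 + 4*(⅙))*(24 + 2) - 26 = (-2 + ⅔)*26 - 26 = -4/3*26 - 26 = -104/3 - 26 = -182/3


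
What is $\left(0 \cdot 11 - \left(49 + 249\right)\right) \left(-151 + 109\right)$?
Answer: $12516$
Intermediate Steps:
$\left(0 \cdot 11 - \left(49 + 249\right)\right) \left(-151 + 109\right) = \left(0 - 298\right) \left(-42\right) = \left(-298\right) \left(-42\right) = 12516$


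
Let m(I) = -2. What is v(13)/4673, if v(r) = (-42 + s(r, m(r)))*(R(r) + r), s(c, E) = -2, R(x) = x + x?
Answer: -1716/4673 ≈ -0.36722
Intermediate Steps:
R(x) = 2*x
v(r) = -132*r (v(r) = (-42 - 2)*(2*r + r) = -132*r)
v(13)/4673 = -132*13/4673 = -1716*1/4673 = -1716/4673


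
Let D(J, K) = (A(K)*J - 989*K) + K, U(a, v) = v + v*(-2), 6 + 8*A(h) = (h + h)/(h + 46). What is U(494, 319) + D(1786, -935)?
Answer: 820183491/889 ≈ 9.2259e+5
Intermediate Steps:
A(h) = -¾ + h/(4*(46 + h)) (A(h) = -¾ + ((h + h)/(h + 46))/8 = -¾ + ((2*h)/(46 + h))/8 = -¾ + (2*h/(46 + h))/8 = -¾ + h/(4*(46 + h)))
U(a, v) = -v (U(a, v) = v - 2*v = -v)
D(J, K) = -988*K + J*(-69 - K)/(2*(46 + K)) (D(J, K) = (((-69 - K)/(2*(46 + K)))*J - 989*K) + K = (J*(-69 - K)/(2*(46 + K)) - 989*K) + K = (-989*K + J*(-69 - K)/(2*(46 + K))) + K = -988*K + J*(-69 - K)/(2*(46 + K)))
U(494, 319) + D(1786, -935) = -1*319 + (-1*1786*(69 - 935) - 1976*(-935)*(46 - 935))/(2*(46 - 935)) = -319 + (½)*(-1*1786*(-866) - 1976*(-935)*(-889))/(-889) = -319 + (½)*(-1/889)*(1546676 - 1642480840) = -319 + (½)*(-1/889)*(-1640934164) = -319 + 820467082/889 = 820183491/889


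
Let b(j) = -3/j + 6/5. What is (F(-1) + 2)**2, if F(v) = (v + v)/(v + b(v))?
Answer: 121/64 ≈ 1.8906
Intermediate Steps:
b(j) = 6/5 - 3/j (b(j) = -3/j + 6*(1/5) = -3/j + 6/5 = 6/5 - 3/j)
F(v) = 2*v/(6/5 + v - 3/v) (F(v) = (v + v)/(v + (6/5 - 3/v)) = (2*v)/(6/5 + v - 3/v) = 2*v/(6/5 + v - 3/v))
(F(-1) + 2)**2 = (10*(-1)**2/(-15 + 5*(-1)**2 + 6*(-1)) + 2)**2 = (10*1/(-15 + 5*1 - 6) + 2)**2 = (10*1/(-15 + 5 - 6) + 2)**2 = (10*1/(-16) + 2)**2 = (10*1*(-1/16) + 2)**2 = (-5/8 + 2)**2 = (11/8)**2 = 121/64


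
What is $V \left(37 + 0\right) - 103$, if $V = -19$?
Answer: $-806$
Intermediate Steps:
$V \left(37 + 0\right) - 103 = - 19 \left(37 + 0\right) - 103 = \left(-19\right) 37 - 103 = -703 - 103 = -806$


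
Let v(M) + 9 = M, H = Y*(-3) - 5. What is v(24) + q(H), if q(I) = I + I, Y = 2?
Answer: -7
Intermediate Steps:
H = -11 (H = 2*(-3) - 5 = -6 - 5 = -11)
v(M) = -9 + M
q(I) = 2*I
v(24) + q(H) = (-9 + 24) + 2*(-11) = 15 - 22 = -7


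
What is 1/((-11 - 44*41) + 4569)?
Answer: 1/2754 ≈ 0.00036311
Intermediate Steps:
1/((-11 - 44*41) + 4569) = 1/((-11 - 1804) + 4569) = 1/(-1815 + 4569) = 1/2754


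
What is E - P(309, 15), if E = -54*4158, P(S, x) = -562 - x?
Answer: -223955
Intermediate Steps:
E = -224532
E - P(309, 15) = -224532 - (-562 - 1*15) = -224532 - (-562 - 15) = -224532 - 1*(-577) = -224532 + 577 = -223955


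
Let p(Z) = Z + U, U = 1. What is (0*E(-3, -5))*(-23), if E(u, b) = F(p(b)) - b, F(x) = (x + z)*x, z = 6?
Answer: 0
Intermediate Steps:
p(Z) = 1 + Z (p(Z) = Z + 1 = 1 + Z)
F(x) = x*(6 + x) (F(x) = (x + 6)*x = (6 + x)*x = x*(6 + x))
E(u, b) = -b + (1 + b)*(7 + b) (E(u, b) = (1 + b)*(6 + (1 + b)) - b = (1 + b)*(7 + b) - b = -b + (1 + b)*(7 + b))
(0*E(-3, -5))*(-23) = (0*(-1*(-5) + (1 - 5)*(7 - 5)))*(-23) = (0*(5 - 4*2))*(-23) = (0*(5 - 8))*(-23) = (0*(-3))*(-23) = 0*(-23) = 0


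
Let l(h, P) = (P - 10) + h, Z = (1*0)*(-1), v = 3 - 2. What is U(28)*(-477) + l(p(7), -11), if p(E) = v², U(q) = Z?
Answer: -20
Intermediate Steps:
v = 1
Z = 0 (Z = 0*(-1) = 0)
U(q) = 0
p(E) = 1 (p(E) = 1² = 1)
l(h, P) = -10 + P + h (l(h, P) = (-10 + P) + h = -10 + P + h)
U(28)*(-477) + l(p(7), -11) = 0*(-477) + (-10 - 11 + 1) = 0 - 20 = -20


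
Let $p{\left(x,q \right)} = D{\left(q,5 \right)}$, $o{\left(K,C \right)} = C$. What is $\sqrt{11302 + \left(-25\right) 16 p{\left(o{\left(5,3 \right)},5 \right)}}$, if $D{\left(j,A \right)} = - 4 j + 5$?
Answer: $\sqrt{17302} \approx 131.54$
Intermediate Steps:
$D{\left(j,A \right)} = 5 - 4 j$
$p{\left(x,q \right)} = 5 - 4 q$
$\sqrt{11302 + \left(-25\right) 16 p{\left(o{\left(5,3 \right)},5 \right)}} = \sqrt{11302 + \left(-25\right) 16 \left(5 - 20\right)} = \sqrt{11302 - 400 \left(5 - 20\right)} = \sqrt{11302 - -6000} = \sqrt{11302 + 6000} = \sqrt{17302}$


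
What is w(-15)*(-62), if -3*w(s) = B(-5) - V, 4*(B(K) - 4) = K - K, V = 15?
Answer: -682/3 ≈ -227.33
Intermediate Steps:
B(K) = 4 (B(K) = 4 + (K - K)/4 = 4 + (¼)*0 = 4 + 0 = 4)
w(s) = 11/3 (w(s) = -(4 - 1*15)/3 = -(4 - 15)/3 = -⅓*(-11) = 11/3)
w(-15)*(-62) = (11/3)*(-62) = -682/3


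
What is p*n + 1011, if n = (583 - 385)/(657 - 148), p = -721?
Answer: 371841/509 ≈ 730.53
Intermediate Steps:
n = 198/509 ≈ 0.38900
p*n + 1011 = -721*198/509 + 1011 = -142758/509 + 1011 = 371841/509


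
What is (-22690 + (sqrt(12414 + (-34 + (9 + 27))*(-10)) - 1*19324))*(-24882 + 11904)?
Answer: 545257692 - 12978*sqrt(12394) ≈ 5.4381e+8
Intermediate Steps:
(-22690 + (sqrt(12414 + (-34 + (9 + 27))*(-10)) - 1*19324))*(-24882 + 11904) = (-22690 + (sqrt(12414 + (-34 + 36)*(-10)) - 19324))*(-12978) = (-22690 + (sqrt(12414 + 2*(-10)) - 19324))*(-12978) = (-22690 + (sqrt(12414 - 20) - 19324))*(-12978) = (-22690 + (sqrt(12394) - 19324))*(-12978) = (-22690 + (-19324 + sqrt(12394)))*(-12978) = (-42014 + sqrt(12394))*(-12978) = 545257692 - 12978*sqrt(12394)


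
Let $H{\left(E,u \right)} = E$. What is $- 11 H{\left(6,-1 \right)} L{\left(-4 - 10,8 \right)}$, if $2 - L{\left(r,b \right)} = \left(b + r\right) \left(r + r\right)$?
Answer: $10956$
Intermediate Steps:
$L{\left(r,b \right)} = 2 - 2 r \left(b + r\right)$ ($L{\left(r,b \right)} = 2 - \left(b + r\right) \left(r + r\right) = 2 - \left(b + r\right) 2 r = 2 - 2 r \left(b + r\right)$)
$- 11 H{\left(6,-1 \right)} L{\left(-4 - 10,8 \right)} = \left(-11\right) 6 \left(2 - 2 \left(-4 - 10\right)^{2} - 16 \left(-4 - 10\right)\right) = - 66 \left(2 - 2 \left(-14\right)^{2} - 16 \left(-14\right)\right) = - 66 \left(2 - 392 + 224\right) = \left(-66\right) \left(-166\right) = 10956$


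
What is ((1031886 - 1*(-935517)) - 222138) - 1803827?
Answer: -58562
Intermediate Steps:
((1031886 - 1*(-935517)) - 222138) - 1803827 = ((1031886 + 935517) - 222138) - 1803827 = (1967403 - 222138) - 1803827 = 1745265 - 1803827 = -58562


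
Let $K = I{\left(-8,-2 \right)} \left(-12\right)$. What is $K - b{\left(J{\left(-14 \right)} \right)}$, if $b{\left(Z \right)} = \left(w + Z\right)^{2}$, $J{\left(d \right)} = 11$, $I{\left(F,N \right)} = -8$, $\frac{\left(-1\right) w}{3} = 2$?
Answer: $71$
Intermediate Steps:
$w = -6$ ($w = \left(-3\right) 2 = -6$)
$b{\left(Z \right)} = \left(-6 + Z\right)^{2}$
$K = 96$ ($K = \left(-8\right) \left(-12\right) = 96$)
$K - b{\left(J{\left(-14 \right)} \right)} = 96 - \left(-6 + 11\right)^{2} = 96 - 5^{2} = 96 - 25 = 71$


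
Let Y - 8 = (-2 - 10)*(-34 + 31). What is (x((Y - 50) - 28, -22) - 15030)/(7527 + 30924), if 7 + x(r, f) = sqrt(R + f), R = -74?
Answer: -15037/38451 + 4*I*sqrt(6)/38451 ≈ -0.39107 + 0.00025482*I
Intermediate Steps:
Y = 44 (Y = 8 + (-2 - 10)*(-34 + 31) = 8 - 12*(-3) = 8 + 36 = 44)
x(r, f) = -7 + sqrt(-74 + f)
(x((Y - 50) - 28, -22) - 15030)/(7527 + 30924) = ((-7 + sqrt(-74 - 22)) - 15030)/(7527 + 30924) = ((-7 + sqrt(-96)) - 15030)/38451 = ((-7 + 4*I*sqrt(6)) - 15030)*(1/38451) = (-15037 + 4*I*sqrt(6))*(1/38451) = -15037/38451 + 4*I*sqrt(6)/38451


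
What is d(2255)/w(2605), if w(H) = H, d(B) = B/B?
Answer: 1/2605 ≈ 0.00038388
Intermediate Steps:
d(B) = 1
d(2255)/w(2605) = 1/2605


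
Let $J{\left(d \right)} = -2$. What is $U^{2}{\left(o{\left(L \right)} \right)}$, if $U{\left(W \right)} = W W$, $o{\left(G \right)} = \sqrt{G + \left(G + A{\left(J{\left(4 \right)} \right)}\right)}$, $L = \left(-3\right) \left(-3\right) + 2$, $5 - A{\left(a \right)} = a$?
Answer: $841$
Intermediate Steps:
$A{\left(a \right)} = 5 - a$
$L = 11$ ($L = 9 + 2 = 11$)
$o{\left(G \right)} = \sqrt{7 + 2 G}$ ($o{\left(G \right)} = \sqrt{G + \left(G + \left(5 - -2\right)\right)} = \sqrt{G + \left(G + \left(5 + 2\right)\right)} = \sqrt{G + \left(G + 7\right)} = \sqrt{G + \left(7 + G\right)} = \sqrt{7 + 2 G}$)
$U{\left(W \right)} = W^{2}$
$U^{2}{\left(o{\left(L \right)} \right)} = \left(\left(\sqrt{7 + 2 \cdot 11}\right)^{2}\right)^{2} = \left(\left(\sqrt{7 + 22}\right)^{2}\right)^{2} = \left(\left(\sqrt{29}\right)^{2}\right)^{2} = 29^{2} = 841$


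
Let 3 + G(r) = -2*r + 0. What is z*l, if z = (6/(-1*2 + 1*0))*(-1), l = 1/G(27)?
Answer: -1/19 ≈ -0.052632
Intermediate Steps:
G(r) = -3 - 2*r (G(r) = -3 + (-2*r + 0) = -3 - 2*r)
l = -1/57 (l = 1/(-3 - 2*27) = 1/(-3 - 54) = 1/(-57) = -1/57 ≈ -0.017544)
z = 3 (z = (6/(-2 + 0))*(-1) = (6/(-2))*(-1) = (6*(-1/2))*(-1) = -3*(-1) = 3)
z*l = 3*(-1/57) = -1/19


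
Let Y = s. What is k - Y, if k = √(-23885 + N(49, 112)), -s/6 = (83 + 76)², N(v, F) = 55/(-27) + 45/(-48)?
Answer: 151686 + I*√30958815/36 ≈ 1.5169e+5 + 154.56*I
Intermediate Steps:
N(v, F) = -1285/432 (N(v, F) = 55*(-1/27) + 45*(-1/48) = -55/27 - 15/16 = -1285/432)
s = -151686 (s = -6*(83 + 76)² = -6*159² = -6*25281 = -151686)
k = I*√30958815/36 (k = √(-23885 - 1285/432) = √(-10319605/432) = I*√30958815/36 ≈ 154.56*I)
Y = -151686
k - Y = I*√30958815/36 - 1*(-151686) = I*√30958815/36 + 151686 = 151686 + I*√30958815/36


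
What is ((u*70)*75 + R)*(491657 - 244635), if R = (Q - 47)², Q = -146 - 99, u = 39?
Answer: 71639838308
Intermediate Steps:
Q = -245
R = 85264 (R = (-245 - 47)² = (-292)² = 85264)
((u*70)*75 + R)*(491657 - 244635) = ((39*70)*75 + 85264)*(491657 - 244635) = (2730*75 + 85264)*247022 = (204750 + 85264)*247022 = 290014*247022 = 71639838308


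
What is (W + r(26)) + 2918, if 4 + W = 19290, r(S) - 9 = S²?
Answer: 22889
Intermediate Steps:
r(S) = 9 + S²
W = 19286 (W = -4 + 19290 = 19286)
(W + r(26)) + 2918 = (19286 + (9 + 26²)) + 2918 = (19286 + (9 + 676)) + 2918 = (19286 + 685) + 2918 = 19971 + 2918 = 22889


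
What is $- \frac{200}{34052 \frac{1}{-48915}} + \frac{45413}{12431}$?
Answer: $\frac{30789719119}{105825103} \approx 290.95$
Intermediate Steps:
$- \frac{200}{34052 \frac{1}{-48915}} + \frac{45413}{12431} = - \frac{200}{34052 \left(- \frac{1}{48915}\right)} + 45413 \cdot \frac{1}{12431} = - \frac{200}{- \frac{34052}{48915}} + \frac{45413}{12431} = \left(-200\right) \left(- \frac{48915}{34052}\right) + \frac{45413}{12431} = \frac{2445750}{8513} + \frac{45413}{12431} = \frac{30789719119}{105825103}$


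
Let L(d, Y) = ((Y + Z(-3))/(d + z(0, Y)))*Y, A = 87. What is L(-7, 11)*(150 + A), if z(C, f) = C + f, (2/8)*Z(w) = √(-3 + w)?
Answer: 28677/4 + 2607*I*√6 ≈ 7169.3 + 6385.8*I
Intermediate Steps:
Z(w) = 4*√(-3 + w)
L(d, Y) = Y*(Y + 4*I*√6)/(Y + d) (L(d, Y) = ((Y + 4*√(-3 - 3))/(d + (0 + Y)))*Y = ((Y + 4*√(-6))/(d + Y))*Y = ((Y + 4*(I*√6))/(Y + d))*Y = ((Y + 4*I*√6)/(Y + d))*Y = Y*(Y + 4*I*√6)/(Y + d))
L(-7, 11)*(150 + A) = (11*(11 + 4*I*√6)/(11 - 7))*(150 + 87) = (11*(11 + 4*I*√6)/4)*237 = (11*(¼)*(11 + 4*I*√6))*237 = (121/4 + 11*I*√6)*237 = 28677/4 + 2607*I*√6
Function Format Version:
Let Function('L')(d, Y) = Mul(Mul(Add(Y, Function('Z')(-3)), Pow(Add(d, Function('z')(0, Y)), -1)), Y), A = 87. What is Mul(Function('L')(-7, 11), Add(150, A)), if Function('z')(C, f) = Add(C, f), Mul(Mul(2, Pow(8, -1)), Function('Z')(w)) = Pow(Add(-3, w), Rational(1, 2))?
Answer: Add(Rational(28677, 4), Mul(2607, I, Pow(6, Rational(1, 2)))) ≈ Add(7169.3, Mul(6385.8, I))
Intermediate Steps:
Function('Z')(w) = Mul(4, Pow(Add(-3, w), Rational(1, 2)))
Function('L')(d, Y) = Mul(Y, Pow(Add(Y, d), -1), Add(Y, Mul(4, I, Pow(6, Rational(1, 2))))) (Function('L')(d, Y) = Mul(Mul(Add(Y, Mul(4, Pow(Add(-3, -3), Rational(1, 2)))), Pow(Add(d, Add(0, Y)), -1)), Y) = Mul(Mul(Add(Y, Mul(4, Pow(-6, Rational(1, 2)))), Pow(Add(d, Y), -1)), Y) = Mul(Mul(Add(Y, Mul(4, Mul(I, Pow(6, Rational(1, 2))))), Pow(Add(Y, d), -1)), Y) = Mul(Mul(Add(Y, Mul(4, I, Pow(6, Rational(1, 2)))), Pow(Add(Y, d), -1)), Y) = Mul(Mul(Pow(Add(Y, d), -1), Add(Y, Mul(4, I, Pow(6, Rational(1, 2))))), Y) = Mul(Y, Pow(Add(Y, d), -1), Add(Y, Mul(4, I, Pow(6, Rational(1, 2))))))
Mul(Function('L')(-7, 11), Add(150, A)) = Mul(Mul(11, Pow(Add(11, -7), -1), Add(11, Mul(4, I, Pow(6, Rational(1, 2))))), Add(150, 87)) = Mul(Mul(11, Pow(4, -1), Add(11, Mul(4, I, Pow(6, Rational(1, 2))))), 237) = Mul(Mul(11, Rational(1, 4), Add(11, Mul(4, I, Pow(6, Rational(1, 2))))), 237) = Mul(Add(Rational(121, 4), Mul(11, I, Pow(6, Rational(1, 2)))), 237) = Add(Rational(28677, 4), Mul(2607, I, Pow(6, Rational(1, 2))))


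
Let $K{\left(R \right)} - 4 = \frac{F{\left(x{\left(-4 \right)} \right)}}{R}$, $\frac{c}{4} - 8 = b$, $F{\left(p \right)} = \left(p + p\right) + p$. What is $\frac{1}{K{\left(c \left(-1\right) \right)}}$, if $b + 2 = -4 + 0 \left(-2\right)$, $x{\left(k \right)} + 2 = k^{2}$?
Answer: $- \frac{4}{5} \approx -0.8$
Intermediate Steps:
$x{\left(k \right)} = -2 + k^{2}$
$F{\left(p \right)} = 3 p$ ($F{\left(p \right)} = 2 p + p = 3 p$)
$b = -6$ ($b = -2 + \left(-4 + 0 \left(-2\right)\right) = -2 + \left(-4 + 0\right) = -2 - 4 = -6$)
$c = 8$ ($c = 32 + 4 \left(-6\right) = 32 - 24 = 8$)
$K{\left(R \right)} = 4 + \frac{42}{R}$ ($K{\left(R \right)} = 4 + \frac{3 \left(-2 + \left(-4\right)^{2}\right)}{R} = 4 + \frac{3 \left(-2 + 16\right)}{R} = 4 + \frac{3 \cdot 14}{R} = 4 + \frac{42}{R}$)
$\frac{1}{K{\left(c \left(-1\right) \right)}} = \frac{1}{4 + \frac{42}{8 \left(-1\right)}} = \frac{1}{4 + \frac{42}{-8}} = \frac{1}{4 + 42 \left(- \frac{1}{8}\right)} = \frac{1}{4 - \frac{21}{4}} = \frac{1}{- \frac{5}{4}} = - \frac{4}{5}$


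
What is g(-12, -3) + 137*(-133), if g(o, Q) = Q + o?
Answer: -18236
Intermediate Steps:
g(-12, -3) + 137*(-133) = (-3 - 12) + 137*(-133) = -15 - 18221 = -18236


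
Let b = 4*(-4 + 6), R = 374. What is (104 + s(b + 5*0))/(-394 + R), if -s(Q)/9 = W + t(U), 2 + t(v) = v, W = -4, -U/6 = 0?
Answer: -79/10 ≈ -7.9000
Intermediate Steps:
U = 0 (U = -6*0 = 0)
b = 8 (b = 4*2 = 8)
t(v) = -2 + v
s(Q) = 54 (s(Q) = -9*(-4 + (-2 + 0)) = -9*(-4 - 2) = -9*(-6) = 54)
(104 + s(b + 5*0))/(-394 + R) = (104 + 54)/(-394 + 374) = 158/(-20) = 158*(-1/20) = -79/10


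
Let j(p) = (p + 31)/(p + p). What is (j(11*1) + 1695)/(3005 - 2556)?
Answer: 18666/4939 ≈ 3.7793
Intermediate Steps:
j(p) = (31 + p)/(2*p) (j(p) = (31 + p)/((2*p)) = (31 + p)*(1/(2*p)) = (31 + p)/(2*p))
(j(11*1) + 1695)/(3005 - 2556) = ((31 + 11*1)/(2*((11*1))) + 1695)/(3005 - 2556) = ((1/2)*(31 + 11)/11 + 1695)/449 = ((1/2)*(1/11)*42 + 1695)*(1/449) = (21/11 + 1695)*(1/449) = (18666/11)*(1/449) = 18666/4939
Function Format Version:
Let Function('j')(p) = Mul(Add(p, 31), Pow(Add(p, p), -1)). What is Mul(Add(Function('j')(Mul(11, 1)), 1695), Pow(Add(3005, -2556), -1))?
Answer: Rational(18666, 4939) ≈ 3.7793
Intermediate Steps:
Function('j')(p) = Mul(Rational(1, 2), Pow(p, -1), Add(31, p)) (Function('j')(p) = Mul(Add(31, p), Pow(Mul(2, p), -1)) = Mul(Add(31, p), Mul(Rational(1, 2), Pow(p, -1))) = Mul(Rational(1, 2), Pow(p, -1), Add(31, p)))
Mul(Add(Function('j')(Mul(11, 1)), 1695), Pow(Add(3005, -2556), -1)) = Mul(Add(Mul(Rational(1, 2), Pow(Mul(11, 1), -1), Add(31, Mul(11, 1))), 1695), Pow(Add(3005, -2556), -1)) = Mul(Add(Mul(Rational(1, 2), Pow(11, -1), Add(31, 11)), 1695), Pow(449, -1)) = Mul(Add(Mul(Rational(1, 2), Rational(1, 11), 42), 1695), Rational(1, 449)) = Mul(Add(Rational(21, 11), 1695), Rational(1, 449)) = Mul(Rational(18666, 11), Rational(1, 449)) = Rational(18666, 4939)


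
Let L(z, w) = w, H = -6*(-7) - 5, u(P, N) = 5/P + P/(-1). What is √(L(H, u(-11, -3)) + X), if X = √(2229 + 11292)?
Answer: √(1276 + 121*√13521)/11 ≈ 11.262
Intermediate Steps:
u(P, N) = -P + 5/P (u(P, N) = 5/P + P*(-1) = 5/P - P = -P + 5/P)
H = 37 (H = 42 - 5 = 37)
X = √13521 ≈ 116.28
√(L(H, u(-11, -3)) + X) = √((-1*(-11) + 5/(-11)) + √13521) = √((11 + 5*(-1/11)) + √13521) = √((11 - 5/11) + √13521) = √(116/11 + √13521)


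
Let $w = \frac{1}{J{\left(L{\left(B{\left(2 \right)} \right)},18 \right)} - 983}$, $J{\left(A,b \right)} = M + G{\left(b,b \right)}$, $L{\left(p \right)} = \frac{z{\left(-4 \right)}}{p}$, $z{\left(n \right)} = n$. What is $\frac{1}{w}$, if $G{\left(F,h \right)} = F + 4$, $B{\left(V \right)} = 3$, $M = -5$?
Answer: $-966$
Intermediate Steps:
$G{\left(F,h \right)} = 4 + F$
$L{\left(p \right)} = - \frac{4}{p}$
$J{\left(A,b \right)} = -1 + b$ ($J{\left(A,b \right)} = -5 + \left(4 + b\right) = -1 + b$)
$w = - \frac{1}{966}$ ($w = \frac{1}{\left(-1 + 18\right) - 983} = \frac{1}{17 - 983} = \frac{1}{-966} = - \frac{1}{966} \approx -0.0010352$)
$\frac{1}{w} = \frac{1}{- \frac{1}{966}} = -966$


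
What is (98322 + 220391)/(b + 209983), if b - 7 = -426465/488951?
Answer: 155835040063/102674394025 ≈ 1.5178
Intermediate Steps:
b = 2996192/488951 (b = 7 - 426465/488951 = 2996192/488951 ≈ 6.1278)
(98322 + 220391)/(b + 209983) = (98322 + 220391)/(2996192/488951 + 209983) = 318713/(102674394025/488951) = 318713*(488951/102674394025) = 155835040063/102674394025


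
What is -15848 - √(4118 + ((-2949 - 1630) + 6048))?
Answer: -15848 - √5587 ≈ -15923.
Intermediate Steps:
-15848 - √(4118 + ((-2949 - 1630) + 6048)) = -15848 - √(4118 + (-4579 + 6048)) = -15848 - √(4118 + 1469) = -15848 - √5587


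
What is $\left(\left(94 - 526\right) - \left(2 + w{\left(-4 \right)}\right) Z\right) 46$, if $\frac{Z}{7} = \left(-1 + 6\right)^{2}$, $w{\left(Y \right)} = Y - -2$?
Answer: $-19872$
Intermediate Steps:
$w{\left(Y \right)} = 2 + Y$ ($w{\left(Y \right)} = Y + 2 = 2 + Y$)
$Z = 175$ ($Z = 7 \left(-1 + 6\right)^{2} = 7 \cdot 5^{2} = 7 \cdot 25 = 175$)
$\left(\left(94 - 526\right) - \left(2 + w{\left(-4 \right)}\right) Z\right) 46 = \left(\left(94 - 526\right) - \left(2 + \left(2 - 4\right)\right) 175\right) 46 = \left(\left(94 - 526\right) - \left(2 - 2\right) 175\right) 46 = \left(-432 - 0 \cdot 175\right) 46 = \left(-432 - 0\right) 46 = \left(-432 + 0\right) 46 = \left(-432\right) 46 = -19872$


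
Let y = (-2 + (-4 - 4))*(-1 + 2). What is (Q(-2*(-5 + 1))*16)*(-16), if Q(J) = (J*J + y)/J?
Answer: -1728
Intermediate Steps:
y = -10 (y = (-2 - 8)*1 = -10*1 = -10)
Q(J) = (-10 + J**2)/J (Q(J) = (J*J - 10)/J = (J**2 - 10)/J = (-10 + J**2)/J)
(Q(-2*(-5 + 1))*16)*(-16) = ((-2*(-5 + 1) - 10*(-1/(2*(-5 + 1))))*16)*(-16) = ((-2*(-4) - 10/((-2*(-4))))*16)*(-16) = ((8 - 10/8)*16)*(-16) = ((8 - 10*1/8)*16)*(-16) = ((8 - 5/4)*16)*(-16) = ((27/4)*16)*(-16) = 108*(-16) = -1728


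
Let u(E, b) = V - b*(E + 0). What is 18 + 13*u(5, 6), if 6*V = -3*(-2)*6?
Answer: -294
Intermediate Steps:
V = 6 (V = (-3*(-2)*6)/6 = (6*6)/6 = (⅙)*36 = 6)
u(E, b) = 6 - E*b (u(E, b) = 6 - b*(E + 0) = 6 - b*E = 6 - E*b)
18 + 13*u(5, 6) = 18 + 13*(6 - 1*5*6) = 18 + 13*(6 - 30) = 18 + 13*(-24) = 18 - 312 = -294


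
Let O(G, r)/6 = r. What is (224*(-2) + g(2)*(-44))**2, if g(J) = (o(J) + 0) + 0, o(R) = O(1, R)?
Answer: 952576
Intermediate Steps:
O(G, r) = 6*r
o(R) = 6*R
g(J) = 6*J (g(J) = (6*J + 0) + 0 = 6*J + 0 = 6*J)
(224*(-2) + g(2)*(-44))**2 = (224*(-2) + (6*2)*(-44))**2 = (-448 + 12*(-44))**2 = (-448 - 528)**2 = (-976)**2 = 952576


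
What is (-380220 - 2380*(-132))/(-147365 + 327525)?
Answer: -3303/9008 ≈ -0.36667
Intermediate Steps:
(-380220 - 2380*(-132))/(-147365 + 327525) = (-380220 + 314160)/180160 = -66060*1/180160 = -3303/9008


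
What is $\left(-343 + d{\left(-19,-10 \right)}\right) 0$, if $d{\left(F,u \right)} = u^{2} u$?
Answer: $0$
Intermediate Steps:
$d{\left(F,u \right)} = u^{3}$
$\left(-343 + d{\left(-19,-10 \right)}\right) 0 = \left(-343 + \left(-10\right)^{3}\right) 0 = \left(-343 - 1000\right) 0 = \left(-1343\right) 0 = 0$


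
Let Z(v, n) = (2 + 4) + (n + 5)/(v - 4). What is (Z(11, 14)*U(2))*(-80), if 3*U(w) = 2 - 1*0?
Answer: -9760/21 ≈ -464.76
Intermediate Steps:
U(w) = ⅔ (U(w) = (2 - 1*0)/3 = (2 + 0)/3 = (⅓)*2 = ⅔)
Z(v, n) = 6 + (5 + n)/(-4 + v)
(Z(11, 14)*U(2))*(-80) = (((-19 + 14 + 6*11)/(-4 + 11))*(⅔))*(-80) = (((-19 + 14 + 66)/7)*(⅔))*(-80) = (((⅐)*61)*(⅔))*(-80) = ((61/7)*(⅔))*(-80) = (122/21)*(-80) = -9760/21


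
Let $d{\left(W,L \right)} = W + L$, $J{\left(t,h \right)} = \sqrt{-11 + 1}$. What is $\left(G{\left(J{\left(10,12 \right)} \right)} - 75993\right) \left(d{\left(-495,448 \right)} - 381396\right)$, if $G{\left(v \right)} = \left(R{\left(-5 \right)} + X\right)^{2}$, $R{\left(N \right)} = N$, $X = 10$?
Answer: $28977461824$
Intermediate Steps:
$J{\left(t,h \right)} = i \sqrt{10}$ ($J{\left(t,h \right)} = \sqrt{-10} = i \sqrt{10}$)
$G{\left(v \right)} = 25$ ($G{\left(v \right)} = \left(-5 + 10\right)^{2} = 5^{2} = 25$)
$d{\left(W,L \right)} = L + W$
$\left(G{\left(J{\left(10,12 \right)} \right)} - 75993\right) \left(d{\left(-495,448 \right)} - 381396\right) = \left(25 - 75993\right) \left(\left(448 - 495\right) - 381396\right) = - 75968 \left(-47 - 381396\right) = \left(-75968\right) \left(-381443\right) = 28977461824$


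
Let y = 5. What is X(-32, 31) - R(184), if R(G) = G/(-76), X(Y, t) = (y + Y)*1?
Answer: -467/19 ≈ -24.579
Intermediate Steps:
X(Y, t) = 5 + Y (X(Y, t) = (5 + Y)*1 = 5 + Y)
R(G) = -G/76 (R(G) = G*(-1/76) = -G/76)
X(-32, 31) - R(184) = (5 - 32) - (-1)*184/76 = -27 - 1*(-46/19) = -27 + 46/19 = -467/19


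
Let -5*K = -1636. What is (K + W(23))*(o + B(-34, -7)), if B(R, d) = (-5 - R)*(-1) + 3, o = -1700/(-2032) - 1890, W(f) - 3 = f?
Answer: -859073349/1270 ≈ -6.7644e+5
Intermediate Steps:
W(f) = 3 + f
o = -959695/508 (o = -1700*(-1/2032) - 1890 = 425/508 - 1890 = -959695/508 ≈ -1889.2)
K = 1636/5 (K = -⅕*(-1636) = 1636/5 ≈ 327.20)
B(R, d) = 8 + R (B(R, d) = (5 + R) + 3 = 8 + R)
(K + W(23))*(o + B(-34, -7)) = (1636/5 + (3 + 23))*(-959695/508 + (8 - 34)) = (1636/5 + 26)*(-959695/508 - 26) = (1766/5)*(-972903/508) = -859073349/1270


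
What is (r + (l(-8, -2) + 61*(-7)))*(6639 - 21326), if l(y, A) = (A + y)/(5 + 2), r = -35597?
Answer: 3703738286/7 ≈ 5.2911e+8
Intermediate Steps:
l(y, A) = A/7 + y/7 (l(y, A) = (A + y)/7 = (A + y)*(⅐) = A/7 + y/7)
(r + (l(-8, -2) + 61*(-7)))*(6639 - 21326) = (-35597 + (((⅐)*(-2) + (⅐)*(-8)) + 61*(-7)))*(6639 - 21326) = (-35597 + ((-2/7 - 8/7) - 427))*(-14687) = (-35597 + (-10/7 - 427))*(-14687) = (-35597 - 2999/7)*(-14687) = -252178/7*(-14687) = 3703738286/7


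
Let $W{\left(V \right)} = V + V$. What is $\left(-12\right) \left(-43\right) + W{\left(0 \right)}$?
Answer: $516$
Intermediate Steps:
$W{\left(V \right)} = 2 V$
$\left(-12\right) \left(-43\right) + W{\left(0 \right)} = \left(-12\right) \left(-43\right) + 2 \cdot 0 = 516 + 0 = 516$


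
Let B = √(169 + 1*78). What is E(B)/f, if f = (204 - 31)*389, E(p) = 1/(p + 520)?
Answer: 40/1398498957 - √247/18180486441 ≈ 2.7738e-8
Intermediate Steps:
B = √247 (B = √(169 + 78) = √247 ≈ 15.716)
E(p) = 1/(520 + p)
f = 67297 (f = 173*389 = 67297)
E(B)/f = 1/((520 + √247)*67297) = (1/67297)/(520 + √247) = 1/(67297*(520 + √247))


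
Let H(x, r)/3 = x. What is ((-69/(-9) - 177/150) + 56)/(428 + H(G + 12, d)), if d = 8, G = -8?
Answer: 9373/66000 ≈ 0.14202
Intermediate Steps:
H(x, r) = 3*x
((-69/(-9) - 177/150) + 56)/(428 + H(G + 12, d)) = ((-69/(-9) - 177/150) + 56)/(428 + 3*(-8 + 12)) = ((-69*(-⅑) - 177*1/150) + 56)/(428 + 3*4) = ((23/3 - 59/50) + 56)/(428 + 12) = (973/150 + 56)/440 = (9373/150)*(1/440) = 9373/66000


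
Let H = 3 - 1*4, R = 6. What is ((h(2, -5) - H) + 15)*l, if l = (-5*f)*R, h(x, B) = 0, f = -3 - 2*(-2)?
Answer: -480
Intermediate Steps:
f = 1 (f = -3 + 4 = 1)
H = -1 (H = 3 - 4 = -1)
l = -30 (l = -5*1*6 = -5*6 = -30)
((h(2, -5) - H) + 15)*l = ((0 - 1*(-1)) + 15)*(-30) = ((0 + 1) + 15)*(-30) = (1 + 15)*(-30) = 16*(-30) = -480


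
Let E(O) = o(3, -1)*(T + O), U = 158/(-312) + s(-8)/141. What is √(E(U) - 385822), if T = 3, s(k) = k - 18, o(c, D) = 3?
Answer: I*√576131474607/1222 ≈ 621.14*I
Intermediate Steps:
s(k) = -18 + k
U = -5065/7332 (U = 158/(-312) + (-18 - 8)/141 = 158*(-1/312) - 26*1/141 = -79/156 - 26/141 = -5065/7332 ≈ -0.69081)
E(O) = 9 + 3*O (E(O) = 3*(3 + O) = 9 + 3*O)
√(E(U) - 385822) = √((9 + 3*(-5065/7332)) - 385822) = √((9 - 5065/2444) - 385822) = √(16931/2444 - 385822) = √(-942932037/2444) = I*√576131474607/1222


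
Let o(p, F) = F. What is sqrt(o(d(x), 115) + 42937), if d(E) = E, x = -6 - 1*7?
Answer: 2*sqrt(10763) ≈ 207.49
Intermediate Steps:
x = -13 (x = -6 - 7 = -13)
sqrt(o(d(x), 115) + 42937) = sqrt(115 + 42937) = sqrt(43052) = 2*sqrt(10763)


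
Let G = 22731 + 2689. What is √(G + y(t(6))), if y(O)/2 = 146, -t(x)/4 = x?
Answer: 4*√1607 ≈ 160.35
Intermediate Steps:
t(x) = -4*x
y(O) = 292 (y(O) = 2*146 = 292)
G = 25420
√(G + y(t(6))) = √(25420 + 292) = √25712 = 4*√1607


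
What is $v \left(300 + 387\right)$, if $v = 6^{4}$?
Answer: $890352$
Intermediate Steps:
$v = 1296$
$v \left(300 + 387\right) = 1296 \left(300 + 387\right) = 1296 \cdot 687 = 890352$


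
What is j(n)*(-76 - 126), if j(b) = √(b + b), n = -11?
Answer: -202*I*√22 ≈ -947.46*I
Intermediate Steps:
j(b) = √2*√b (j(b) = √(2*b) = √2*√b)
j(n)*(-76 - 126) = (√2*√(-11))*(-76 - 126) = (√2*(I*√11))*(-202) = (I*√22)*(-202) = -202*I*√22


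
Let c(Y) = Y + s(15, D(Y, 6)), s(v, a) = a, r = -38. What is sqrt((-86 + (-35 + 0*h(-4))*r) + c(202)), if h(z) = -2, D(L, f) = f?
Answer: 22*sqrt(3) ≈ 38.105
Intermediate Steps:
c(Y) = 6 + Y (c(Y) = Y + 6 = 6 + Y)
sqrt((-86 + (-35 + 0*h(-4))*r) + c(202)) = sqrt((-86 + (-35 + 0*(-2))*(-38)) + (6 + 202)) = sqrt((-86 + (-35 + 0)*(-38)) + 208) = sqrt((-86 - 35*(-38)) + 208) = sqrt((-86 + 1330) + 208) = sqrt(1244 + 208) = sqrt(1452) = 22*sqrt(3)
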